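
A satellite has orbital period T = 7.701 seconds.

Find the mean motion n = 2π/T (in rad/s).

n = 2π / T.
n = 2π / 7.701 s ≈ 0.8159 rad/s.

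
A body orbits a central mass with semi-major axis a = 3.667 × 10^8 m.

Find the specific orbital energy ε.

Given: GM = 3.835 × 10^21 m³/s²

ε = −GM / (2a).
ε = −3.835e+21 / (2 · 3.667e+08) J/kg ≈ -5.229e+12 J/kg = -5229 GJ/kg.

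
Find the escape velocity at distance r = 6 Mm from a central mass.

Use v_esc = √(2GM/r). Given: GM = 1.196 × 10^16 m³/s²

Convert to SI: r = 6 Mm = 6e+06 m.
Escape velocity comes from setting total energy to zero: ½v² − GM/r = 0 ⇒ v_esc = √(2GM / r).
v_esc = √(2 · 1.196e+16 / 6e+06) m/s ≈ 6.314e+04 m/s = 63.14 km/s.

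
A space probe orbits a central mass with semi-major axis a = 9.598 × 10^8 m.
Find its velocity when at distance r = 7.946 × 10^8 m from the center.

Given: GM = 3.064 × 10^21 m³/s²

Vis-viva: v = √(GM · (2/r − 1/a)).
2/r − 1/a = 2/7.946e+08 − 1/9.598e+08 = 1.47511e-09 m⁻¹.
v = √(3.064e+21 · 1.47511e-09) m/s ≈ 2.126e+06 m/s = 2126 km/s.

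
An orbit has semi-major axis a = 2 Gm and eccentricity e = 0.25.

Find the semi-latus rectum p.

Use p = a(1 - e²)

Convert to SI: a = 2 Gm = 2e+09 m.
p = a (1 − e²).
p = 2e+09 · (1 − (0.25)²) = 2e+09 · 0.9375 ≈ 1.875e+09 m = 1.875 Gm.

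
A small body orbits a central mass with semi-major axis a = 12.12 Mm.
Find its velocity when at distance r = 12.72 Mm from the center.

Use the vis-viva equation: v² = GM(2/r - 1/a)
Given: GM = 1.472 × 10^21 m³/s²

Convert to SI: a = 12.12 Mm = 1.212e+07 m; r = 12.72 Mm = 1.272e+07 m.
Vis-viva: v = √(GM · (2/r − 1/a)).
2/r − 1/a = 2/1.272e+07 − 1/1.212e+07 = 7.47245e-08 m⁻¹.
v = √(1.472e+21 · 7.47245e-08) m/s ≈ 1.049e+07 m/s = 1.049e+04 km/s.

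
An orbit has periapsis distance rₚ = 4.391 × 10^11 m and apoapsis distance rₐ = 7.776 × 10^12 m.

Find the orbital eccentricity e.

e = (rₐ − rₚ) / (rₐ + rₚ).
e = (7.776e+12 − 4.391e+11) / (7.776e+12 + 4.391e+11) = 7.3369e+12 / 8.2151e+12 ≈ 0.8931.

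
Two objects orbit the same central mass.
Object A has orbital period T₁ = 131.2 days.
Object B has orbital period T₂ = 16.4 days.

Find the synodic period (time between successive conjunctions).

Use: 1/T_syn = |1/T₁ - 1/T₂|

Convert to SI: T₁ = 131.2 days = 1.13357e+07 s; T₂ = 16.4 days = 1.41696e+06 s.
T_syn = |T₁ · T₂ / (T₁ − T₂)|.
T_syn = |1.13357e+07 · 1.41696e+06 / (1.13357e+07 − 1.41696e+06)| s ≈ 1.619e+06 s = 18.74 days.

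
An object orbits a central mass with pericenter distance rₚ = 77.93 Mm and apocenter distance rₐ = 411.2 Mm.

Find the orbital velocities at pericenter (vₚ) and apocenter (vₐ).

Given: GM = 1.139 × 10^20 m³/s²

Convert to SI: rₚ = 77.93 Mm = 7.793e+07 m; rₐ = 411.2 Mm = 4.112e+08 m.
Use the vis-viva equation v² = GM(2/r − 1/a) with a = (rₚ + rₐ)/2 = (7.793e+07 + 4.112e+08)/2 = 2.44565e+08 m.
vₚ = √(GM · (2/rₚ − 1/a)) = √(1.139e+20 · (2/7.793e+07 − 1/2.44565e+08)) m/s ≈ 1.568e+06 m/s = 1568 km/s.
vₐ = √(GM · (2/rₐ − 1/a)) = √(1.139e+20 · (2/4.112e+08 − 1/2.44565e+08)) m/s ≈ 2.971e+05 m/s = 297.1 km/s.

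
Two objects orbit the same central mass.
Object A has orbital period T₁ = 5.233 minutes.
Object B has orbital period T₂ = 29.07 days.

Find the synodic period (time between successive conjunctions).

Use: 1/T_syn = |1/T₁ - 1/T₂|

Convert to SI: T₁ = 5.233 minutes = 313.98 s; T₂ = 29.07 days = 2.51165e+06 s.
T_syn = |T₁ · T₂ / (T₁ − T₂)|.
T_syn = |313.98 · 2.51165e+06 / (313.98 − 2.51165e+06)| s ≈ 314 s = 5.234 minutes.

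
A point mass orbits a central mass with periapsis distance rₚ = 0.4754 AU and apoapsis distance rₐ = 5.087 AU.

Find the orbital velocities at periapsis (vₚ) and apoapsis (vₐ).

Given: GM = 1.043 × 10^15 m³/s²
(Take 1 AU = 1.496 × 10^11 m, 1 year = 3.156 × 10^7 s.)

Convert to SI: rₚ = 0.4754 AU = 7.11198e+10 m; rₐ = 5.087 AU = 7.61015e+11 m.
Use the vis-viva equation v² = GM(2/r − 1/a) with a = (rₚ + rₐ)/2 = (7.11198e+10 + 7.61015e+11)/2 = 4.16068e+11 m.
vₚ = √(GM · (2/rₚ − 1/a)) = √(1.043e+15 · (2/7.11198e+10 − 1/4.16068e+11)) m/s ≈ 163.8 m/s = 0.03455 AU/year.
vₐ = √(GM · (2/rₐ − 1/a)) = √(1.043e+15 · (2/7.61015e+11 − 1/4.16068e+11)) m/s ≈ 15.31 m/s = 0.003229 AU/year.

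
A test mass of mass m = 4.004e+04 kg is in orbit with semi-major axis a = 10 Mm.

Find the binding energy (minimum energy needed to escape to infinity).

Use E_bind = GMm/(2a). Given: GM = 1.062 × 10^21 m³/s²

Convert to SI: a = 10 Mm = 1e+07 m.
Total orbital energy is E = −GMm/(2a); binding energy is E_bind = −E = GMm/(2a).
E_bind = 1.062e+21 · 4.004e+04 / (2 · 1e+07) J ≈ 2.126e+18 J = 2.126 EJ.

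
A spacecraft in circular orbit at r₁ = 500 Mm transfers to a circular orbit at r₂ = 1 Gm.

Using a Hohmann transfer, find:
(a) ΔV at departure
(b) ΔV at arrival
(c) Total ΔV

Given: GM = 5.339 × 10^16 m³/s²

Convert to SI: r₁ = 500 Mm = 5e+08 m; r₂ = 1 Gm = 1e+09 m.
Transfer semi-major axis: a_t = (r₁ + r₂)/2 = (5e+08 + 1e+09)/2 = 7.5e+08 m.
Circular speeds: v₁ = √(GM/r₁) = 10333.4 m/s, v₂ = √(GM/r₂) = 7306.85 m/s.
Transfer speeds (vis-viva v² = GM(2/r − 1/a_t)): v₁ᵗ = 11932 m/s, v₂ᵗ = 5966.01 m/s.
(a) ΔV₁ = |v₁ᵗ − v₁| ≈ 1599 m/s = 1.599 km/s.
(b) ΔV₂ = |v₂ − v₂ᵗ| ≈ 1341 m/s = 1.341 km/s.
(c) ΔV_total = ΔV₁ + ΔV₂ ≈ 2939 m/s = 2.939 km/s.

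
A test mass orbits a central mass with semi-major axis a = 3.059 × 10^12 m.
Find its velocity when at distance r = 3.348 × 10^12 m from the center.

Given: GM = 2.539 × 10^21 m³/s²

Vis-viva: v = √(GM · (2/r − 1/a)).
2/r − 1/a = 2/3.348e+12 − 1/3.059e+12 = 2.70467e-13 m⁻¹.
v = √(2.539e+21 · 2.70467e-13) m/s ≈ 2.621e+04 m/s = 26.21 km/s.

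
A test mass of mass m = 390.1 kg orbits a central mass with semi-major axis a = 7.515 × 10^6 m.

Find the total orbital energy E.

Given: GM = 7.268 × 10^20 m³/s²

E = −GMm / (2a).
E = −7.268e+20 · 390.1 / (2 · 7.515e+06) J ≈ -1.886e+16 J = -18.86 PJ.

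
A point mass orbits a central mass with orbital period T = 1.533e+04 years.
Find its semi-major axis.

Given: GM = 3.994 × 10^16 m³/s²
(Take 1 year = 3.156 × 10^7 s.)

Convert to SI: T = 1.533e+04 years = 4.83815e+11 s.
Invert Kepler's third law: a = (GM · T² / (4π²))^(1/3).
Substituting T = 4.83815e+11 s and GM = 3.994e+16 m³/s²:
a = (3.994e+16 · (4.83815e+11)² / (4π²))^(1/3) m
a ≈ 6.187e+12 m = 6.187 Tm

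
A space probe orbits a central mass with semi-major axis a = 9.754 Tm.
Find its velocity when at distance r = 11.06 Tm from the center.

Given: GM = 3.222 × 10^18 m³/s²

Convert to SI: a = 9.754 Tm = 9.754e+12 m; r = 11.06 Tm = 1.106e+13 m.
Vis-viva: v = √(GM · (2/r − 1/a)).
2/r − 1/a = 2/1.106e+13 − 1/9.754e+12 = 7.83098e-14 m⁻¹.
v = √(3.222e+18 · 7.83098e-14) m/s ≈ 502.3 m/s = 502.3 m/s.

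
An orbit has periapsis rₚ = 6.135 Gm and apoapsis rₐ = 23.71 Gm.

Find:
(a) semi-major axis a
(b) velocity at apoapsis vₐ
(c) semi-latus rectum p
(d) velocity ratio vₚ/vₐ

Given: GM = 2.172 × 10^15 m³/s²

Convert to SI: rₚ = 6.135 Gm = 6.135e+09 m; rₐ = 23.71 Gm = 2.371e+10 m.
(a) a = (rₚ + rₐ)/2 = (6.135e+09 + 2.371e+10)/2 ≈ 1.492e+10 m
(b) With a = (rₚ + rₐ)/2 = 1.49225e+10 m, vₐ = √(GM (2/rₐ − 1/a)) = √(2.172e+15 · (2/2.371e+10 − 1/1.49225e+10)) m/s ≈ 194.1 m/s
(c) From a = (rₚ + rₐ)/2 = 1.49225e+10 m and e = (rₐ − rₚ)/(rₐ + rₚ) = 0.588876, p = a(1 − e²) = 1.49225e+10 · (1 − (0.588876)²) ≈ 9.748e+09 m
(d) Conservation of angular momentum (rₚvₚ = rₐvₐ) gives vₚ/vₐ = rₐ/rₚ = 2.371e+10/6.135e+09 ≈ 3.865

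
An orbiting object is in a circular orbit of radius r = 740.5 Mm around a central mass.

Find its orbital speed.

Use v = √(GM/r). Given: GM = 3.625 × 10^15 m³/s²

Convert to SI: r = 740.5 Mm = 7.405e+08 m.
For a circular orbit, gravity supplies the centripetal force, so v = √(GM / r).
v = √(3.625e+15 / 7.405e+08) m/s ≈ 2213 m/s = 2.213 km/s.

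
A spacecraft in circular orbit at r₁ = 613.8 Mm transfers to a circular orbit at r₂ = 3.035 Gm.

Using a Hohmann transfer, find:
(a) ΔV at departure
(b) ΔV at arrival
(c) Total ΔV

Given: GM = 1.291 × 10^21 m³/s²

Convert to SI: r₁ = 613.8 Mm = 6.138e+08 m; r₂ = 3.035 Gm = 3.035e+09 m.
Transfer semi-major axis: a_t = (r₁ + r₂)/2 = (6.138e+08 + 3.035e+09)/2 = 1.8244e+09 m.
Circular speeds: v₁ = √(GM/r₁) = 1.45027e+06 m/s, v₂ = √(GM/r₂) = 652204 m/s.
Transfer speeds (vis-viva v² = GM(2/r − 1/a_t)): v₁ᵗ = 1.87055e+06 m/s, v₂ᵗ = 378301 m/s.
(a) ΔV₁ = |v₁ᵗ − v₁| ≈ 4.203e+05 m/s = 420.3 km/s.
(b) ΔV₂ = |v₂ − v₂ᵗ| ≈ 2.739e+05 m/s = 273.9 km/s.
(c) ΔV_total = ΔV₁ + ΔV₂ ≈ 6.942e+05 m/s = 694.2 km/s.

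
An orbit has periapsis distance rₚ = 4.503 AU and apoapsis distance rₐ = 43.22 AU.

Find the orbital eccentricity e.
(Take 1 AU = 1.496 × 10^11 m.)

Convert to SI: rₚ = 4.503 AU = 6.73649e+11 m; rₐ = 43.22 AU = 6.46571e+12 m.
e = (rₐ − rₚ) / (rₐ + rₚ).
e = (6.46571e+12 − 6.73649e+11) / (6.46571e+12 + 6.73649e+11) = 5.79206e+12 / 7.13936e+12 ≈ 0.8113.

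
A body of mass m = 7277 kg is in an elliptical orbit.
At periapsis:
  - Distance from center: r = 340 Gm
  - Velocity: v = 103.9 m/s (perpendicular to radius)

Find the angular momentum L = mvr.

Convert to SI: r = 340 Gm = 3.4e+11 m.
Since v is perpendicular to r, L = m · v · r.
L = 7277 · 103.9 · 3.4e+11 kg·m²/s ≈ 2.571e+17 kg·m²/s.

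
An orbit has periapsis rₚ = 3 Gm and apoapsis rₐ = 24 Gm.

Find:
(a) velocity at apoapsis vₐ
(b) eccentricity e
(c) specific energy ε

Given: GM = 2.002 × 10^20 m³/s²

Convert to SI: rₚ = 3 Gm = 3e+09 m; rₐ = 24 Gm = 2.4e+10 m.
(a) With a = (rₚ + rₐ)/2 = 1.35e+10 m, vₐ = √(GM (2/rₐ − 1/a)) = √(2.002e+20 · (2/2.4e+10 − 1/1.35e+10)) m/s ≈ 4.305e+04 m/s
(b) e = (rₐ − rₚ)/(rₐ + rₚ) = (2.4e+10 − 3e+09)/(2.4e+10 + 3e+09) ≈ 0.7778
(c) With a = (rₚ + rₐ)/2 = 1.35e+10 m, ε = −GM/(2a) = −2.002e+20/(2 · 1.35e+10) J/kg ≈ -7.415e+09 J/kg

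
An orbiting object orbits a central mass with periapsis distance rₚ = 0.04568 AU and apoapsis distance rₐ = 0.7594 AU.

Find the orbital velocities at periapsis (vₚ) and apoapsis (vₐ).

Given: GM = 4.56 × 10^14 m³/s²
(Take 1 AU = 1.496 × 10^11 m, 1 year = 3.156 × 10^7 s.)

Convert to SI: rₚ = 0.04568 AU = 6.83373e+09 m; rₐ = 0.7594 AU = 1.13606e+11 m.
Use the vis-viva equation v² = GM(2/r − 1/a) with a = (rₚ + rₐ)/2 = (6.83373e+09 + 1.13606e+11)/2 = 6.022e+10 m.
vₚ = √(GM · (2/rₚ − 1/a)) = √(4.56e+14 · (2/6.83373e+09 − 1/6.022e+10)) m/s ≈ 354.8 m/s = 0.07485 AU/year.
vₐ = √(GM · (2/rₐ − 1/a)) = √(4.56e+14 · (2/1.13606e+11 − 1/6.022e+10)) m/s ≈ 21.34 m/s = 0.004502 AU/year.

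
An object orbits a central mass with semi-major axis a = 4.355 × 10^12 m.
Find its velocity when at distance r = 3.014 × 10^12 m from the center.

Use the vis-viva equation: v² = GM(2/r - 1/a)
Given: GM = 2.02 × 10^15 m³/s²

Vis-viva: v = √(GM · (2/r − 1/a)).
2/r − 1/a = 2/3.014e+12 − 1/4.355e+12 = 4.33949e-13 m⁻¹.
v = √(2.02e+15 · 4.33949e-13) m/s ≈ 29.61 m/s = 29.61 m/s.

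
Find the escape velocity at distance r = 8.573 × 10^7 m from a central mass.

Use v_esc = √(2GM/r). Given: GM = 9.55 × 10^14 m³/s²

Escape velocity comes from setting total energy to zero: ½v² − GM/r = 0 ⇒ v_esc = √(2GM / r).
v_esc = √(2 · 9.55e+14 / 8.573e+07) m/s ≈ 4720 m/s = 4.72 km/s.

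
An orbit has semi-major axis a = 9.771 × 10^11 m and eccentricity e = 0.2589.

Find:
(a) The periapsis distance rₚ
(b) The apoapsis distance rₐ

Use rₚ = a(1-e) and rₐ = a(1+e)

(a) rₚ = a(1 − e) = 9.771e+11 · (1 − 0.2589) = 9.771e+11 · 0.7411 ≈ 7.241e+11 m = 7.241 × 10^11 m.
(b) rₐ = a(1 + e) = 9.771e+11 · (1 + 0.2589) = 9.771e+11 · 1.2589 ≈ 1.23e+12 m = 1.23 × 10^12 m.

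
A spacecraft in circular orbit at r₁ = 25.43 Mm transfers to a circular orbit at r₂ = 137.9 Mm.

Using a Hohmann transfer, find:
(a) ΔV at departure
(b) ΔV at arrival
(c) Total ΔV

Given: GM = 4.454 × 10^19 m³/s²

Convert to SI: r₁ = 25.43 Mm = 2.543e+07 m; r₂ = 137.9 Mm = 1.379e+08 m.
Transfer semi-major axis: a_t = (r₁ + r₂)/2 = (2.543e+07 + 1.379e+08)/2 = 8.1665e+07 m.
Circular speeds: v₁ = √(GM/r₁) = 1.32343e+06 m/s, v₂ = √(GM/r₂) = 568320 m/s.
Transfer speeds (vis-viva v² = GM(2/r − 1/a_t)): v₁ᵗ = 1.71975e+06 m/s, v₂ᵗ = 317138 m/s.
(a) ΔV₁ = |v₁ᵗ − v₁| ≈ 3.963e+05 m/s = 396.3 km/s.
(b) ΔV₂ = |v₂ − v₂ᵗ| ≈ 2.512e+05 m/s = 251.2 km/s.
(c) ΔV_total = ΔV₁ + ΔV₂ ≈ 6.475e+05 m/s = 647.5 km/s.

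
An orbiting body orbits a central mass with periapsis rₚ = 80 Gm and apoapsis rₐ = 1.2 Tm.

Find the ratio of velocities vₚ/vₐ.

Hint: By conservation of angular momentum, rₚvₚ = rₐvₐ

Convert to SI: rₚ = 80 Gm = 8e+10 m; rₐ = 1.2 Tm = 1.2e+12 m.
Conservation of angular momentum gives rₚvₚ = rₐvₐ, so vₚ/vₐ = rₐ/rₚ.
vₚ/vₐ = 1.2e+12 / 8e+10 ≈ 15.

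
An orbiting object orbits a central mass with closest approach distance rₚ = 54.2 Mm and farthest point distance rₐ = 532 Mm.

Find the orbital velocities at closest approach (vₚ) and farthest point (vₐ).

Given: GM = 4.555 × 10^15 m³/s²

Convert to SI: rₚ = 54.2 Mm = 5.42e+07 m; rₐ = 532 Mm = 5.32e+08 m.
Use the vis-viva equation v² = GM(2/r − 1/a) with a = (rₚ + rₐ)/2 = (5.42e+07 + 5.32e+08)/2 = 2.931e+08 m.
vₚ = √(GM · (2/rₚ − 1/a)) = √(4.555e+15 · (2/5.42e+07 − 1/2.931e+08)) m/s ≈ 1.235e+04 m/s = 12.35 km/s.
vₐ = √(GM · (2/rₐ − 1/a)) = √(4.555e+15 · (2/5.32e+08 − 1/2.931e+08)) m/s ≈ 1258 m/s = 1.258 km/s.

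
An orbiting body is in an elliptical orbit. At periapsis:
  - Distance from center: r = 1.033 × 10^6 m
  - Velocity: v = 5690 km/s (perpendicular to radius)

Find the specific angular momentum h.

Convert to SI: v = 5690 km/s = 5.69e+06 m/s.
With v perpendicular to r, h = r · v.
h = 1.033e+06 · 5.69e+06 m²/s ≈ 5.878e+12 m²/s.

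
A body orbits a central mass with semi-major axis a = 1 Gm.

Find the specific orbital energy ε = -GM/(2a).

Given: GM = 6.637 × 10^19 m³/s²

Convert to SI: a = 1 Gm = 1e+09 m.
ε = −GM / (2a).
ε = −6.637e+19 / (2 · 1e+09) J/kg ≈ -3.318e+10 J/kg = -33.19 GJ/kg.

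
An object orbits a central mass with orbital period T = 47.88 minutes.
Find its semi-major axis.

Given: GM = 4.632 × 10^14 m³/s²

Convert to SI: T = 47.88 minutes = 2872.8 s.
Invert Kepler's third law: a = (GM · T² / (4π²))^(1/3).
Substituting T = 2872.8 s and GM = 4.632e+14 m³/s²:
a = (4.632e+14 · (2872.8)² / (4π²))^(1/3) m
a ≈ 4.592e+06 m = 4.592 Mm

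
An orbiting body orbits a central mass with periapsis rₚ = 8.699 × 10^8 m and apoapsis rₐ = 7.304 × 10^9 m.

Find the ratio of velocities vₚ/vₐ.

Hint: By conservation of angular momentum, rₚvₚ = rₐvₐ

Conservation of angular momentum gives rₚvₚ = rₐvₐ, so vₚ/vₐ = rₐ/rₚ.
vₚ/vₐ = 7.304e+09 / 8.699e+08 ≈ 8.396.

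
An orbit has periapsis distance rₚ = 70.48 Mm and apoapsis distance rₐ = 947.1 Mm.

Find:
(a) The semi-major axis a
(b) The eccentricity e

Convert to SI: rₚ = 70.48 Mm = 7.048e+07 m; rₐ = 947.1 Mm = 9.471e+08 m.
(a) a = (rₚ + rₐ) / 2 = (7.048e+07 + 9.471e+08) / 2 ≈ 5.088e+08 m = 508.8 Mm.
(b) e = (rₐ − rₚ) / (rₐ + rₚ) = (9.471e+08 − 7.048e+07) / (9.471e+08 + 7.048e+07) ≈ 0.8615.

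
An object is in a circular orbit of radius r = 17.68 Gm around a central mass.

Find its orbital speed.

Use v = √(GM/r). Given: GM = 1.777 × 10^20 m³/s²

Convert to SI: r = 17.68 Gm = 1.768e+10 m.
For a circular orbit, gravity supplies the centripetal force, so v = √(GM / r).
v = √(1.777e+20 / 1.768e+10) m/s ≈ 1.003e+05 m/s = 100.3 km/s.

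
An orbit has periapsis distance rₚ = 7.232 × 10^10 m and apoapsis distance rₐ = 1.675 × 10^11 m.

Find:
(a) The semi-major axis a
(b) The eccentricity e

(a) a = (rₚ + rₐ) / 2 = (7.232e+10 + 1.675e+11) / 2 ≈ 1.199e+11 m = 1.199 × 10^11 m.
(b) e = (rₐ − rₚ) / (rₐ + rₚ) = (1.675e+11 − 7.232e+10) / (1.675e+11 + 7.232e+10) ≈ 0.3969.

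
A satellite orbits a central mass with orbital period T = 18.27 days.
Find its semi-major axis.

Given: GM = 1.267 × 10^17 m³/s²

Convert to SI: T = 18.27 days = 1.57853e+06 s.
Invert Kepler's third law: a = (GM · T² / (4π²))^(1/3).
Substituting T = 1.57853e+06 s and GM = 1.267e+17 m³/s²:
a = (1.267e+17 · (1.57853e+06)² / (4π²))^(1/3) m
a ≈ 2e+09 m = 2 Gm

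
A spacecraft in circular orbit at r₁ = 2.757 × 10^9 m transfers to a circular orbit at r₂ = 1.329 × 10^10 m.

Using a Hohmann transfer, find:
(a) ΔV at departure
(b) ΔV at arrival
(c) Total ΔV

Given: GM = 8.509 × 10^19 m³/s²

Transfer semi-major axis: a_t = (r₁ + r₂)/2 = (2.757e+09 + 1.329e+10)/2 = 8.0235e+09 m.
Circular speeds: v₁ = √(GM/r₁) = 175679 m/s, v₂ = √(GM/r₂) = 80016 m/s.
Transfer speeds (vis-viva v² = GM(2/r − 1/a_t)): v₁ᵗ = 226100 m/s, v₂ᵗ = 46904.4 m/s.
(a) ΔV₁ = |v₁ᵗ − v₁| ≈ 5.042e+04 m/s = 50.42 km/s.
(b) ΔV₂ = |v₂ − v₂ᵗ| ≈ 3.311e+04 m/s = 33.11 km/s.
(c) ΔV_total = ΔV₁ + ΔV₂ ≈ 8.353e+04 m/s = 83.53 km/s.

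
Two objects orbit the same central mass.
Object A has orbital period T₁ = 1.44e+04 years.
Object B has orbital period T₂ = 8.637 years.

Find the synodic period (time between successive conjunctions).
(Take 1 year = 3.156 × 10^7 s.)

Convert to SI: T₁ = 1.44e+04 years = 4.54464e+11 s; T₂ = 8.637 years = 2.72584e+08 s.
T_syn = |T₁ · T₂ / (T₁ − T₂)|.
T_syn = |4.54464e+11 · 2.72584e+08 / (4.54464e+11 − 2.72584e+08)| s ≈ 2.727e+08 s = 8.642 years.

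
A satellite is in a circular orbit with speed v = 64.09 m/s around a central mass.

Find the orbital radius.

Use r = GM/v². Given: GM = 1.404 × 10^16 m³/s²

For a circular orbit, v² = GM / r, so r = GM / v².
r = 1.404e+16 / (64.09)² m ≈ 3.418e+12 m = 3.418 × 10^12 m.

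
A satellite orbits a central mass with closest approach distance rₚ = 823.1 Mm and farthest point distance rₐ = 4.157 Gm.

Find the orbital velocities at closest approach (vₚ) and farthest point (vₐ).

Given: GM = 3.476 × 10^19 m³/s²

Convert to SI: rₚ = 823.1 Mm = 8.231e+08 m; rₐ = 4.157 Gm = 4.157e+09 m.
Use the vis-viva equation v² = GM(2/r − 1/a) with a = (rₚ + rₐ)/2 = (8.231e+08 + 4.157e+09)/2 = 2.49005e+09 m.
vₚ = √(GM · (2/rₚ − 1/a)) = √(3.476e+19 · (2/8.231e+08 − 1/2.49005e+09)) m/s ≈ 2.655e+05 m/s = 265.5 km/s.
vₐ = √(GM · (2/rₐ − 1/a)) = √(3.476e+19 · (2/4.157e+09 − 1/2.49005e+09)) m/s ≈ 5.257e+04 m/s = 52.57 km/s.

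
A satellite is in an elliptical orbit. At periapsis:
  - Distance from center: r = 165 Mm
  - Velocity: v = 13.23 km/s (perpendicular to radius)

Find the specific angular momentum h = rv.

Convert to SI: r = 165 Mm = 1.65e+08 m; v = 13.23 km/s = 13230 m/s.
With v perpendicular to r, h = r · v.
h = 1.65e+08 · 13230 m²/s ≈ 2.183e+12 m²/s.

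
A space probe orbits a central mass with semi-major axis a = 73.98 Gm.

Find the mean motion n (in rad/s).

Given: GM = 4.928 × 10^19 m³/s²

Convert to SI: a = 73.98 Gm = 7.398e+10 m.
n = √(GM / a³).
n = √(4.928e+19 / (7.398e+10)³) rad/s ≈ 3.489e-07 rad/s.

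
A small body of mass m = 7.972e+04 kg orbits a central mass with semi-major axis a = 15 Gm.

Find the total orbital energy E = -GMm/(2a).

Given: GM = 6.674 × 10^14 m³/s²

Convert to SI: a = 15 Gm = 1.5e+10 m.
E = −GMm / (2a).
E = −6.674e+14 · 7.972e+04 / (2 · 1.5e+10) J ≈ -1.774e+09 J = -1.774 GJ.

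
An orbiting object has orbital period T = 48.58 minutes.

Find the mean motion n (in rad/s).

Convert to SI: T = 48.58 minutes = 2914.8 s.
n = 2π / T.
n = 2π / 2914.8 s ≈ 0.002156 rad/s.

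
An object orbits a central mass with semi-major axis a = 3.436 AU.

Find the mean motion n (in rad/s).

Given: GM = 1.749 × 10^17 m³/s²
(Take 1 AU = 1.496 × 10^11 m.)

Convert to SI: a = 3.436 AU = 5.14026e+11 m.
n = √(GM / a³).
n = √(1.749e+17 / (5.14026e+11)³) rad/s ≈ 1.135e-09 rad/s.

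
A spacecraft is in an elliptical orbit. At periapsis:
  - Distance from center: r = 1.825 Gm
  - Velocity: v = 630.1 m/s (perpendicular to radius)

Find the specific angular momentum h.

Convert to SI: r = 1.825 Gm = 1.825e+09 m.
With v perpendicular to r, h = r · v.
h = 1.825e+09 · 630.1 m²/s ≈ 1.15e+12 m²/s.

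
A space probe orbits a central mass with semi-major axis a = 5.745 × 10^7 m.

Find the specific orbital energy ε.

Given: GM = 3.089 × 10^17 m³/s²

ε = −GM / (2a).
ε = −3.089e+17 / (2 · 5.745e+07) J/kg ≈ -2.688e+09 J/kg = -2.688 GJ/kg.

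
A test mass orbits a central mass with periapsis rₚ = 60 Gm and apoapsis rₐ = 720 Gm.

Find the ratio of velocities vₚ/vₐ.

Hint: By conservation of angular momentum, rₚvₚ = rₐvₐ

Convert to SI: rₚ = 60 Gm = 6e+10 m; rₐ = 720 Gm = 7.2e+11 m.
Conservation of angular momentum gives rₚvₚ = rₐvₐ, so vₚ/vₐ = rₐ/rₚ.
vₚ/vₐ = 7.2e+11 / 6e+10 ≈ 12.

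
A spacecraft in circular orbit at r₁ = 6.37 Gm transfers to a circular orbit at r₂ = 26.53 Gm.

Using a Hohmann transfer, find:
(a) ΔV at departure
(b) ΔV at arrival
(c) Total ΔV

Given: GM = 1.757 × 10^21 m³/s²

Convert to SI: r₁ = 6.37 Gm = 6.37e+09 m; r₂ = 26.53 Gm = 2.653e+10 m.
Transfer semi-major axis: a_t = (r₁ + r₂)/2 = (6.37e+09 + 2.653e+10)/2 = 1.645e+10 m.
Circular speeds: v₁ = √(GM/r₁) = 525190 m/s, v₂ = √(GM/r₂) = 257346 m/s.
Transfer speeds (vis-viva v² = GM(2/r − 1/a_t)): v₁ᵗ = 666963 m/s, v₂ᵗ = 160142 m/s.
(a) ΔV₁ = |v₁ᵗ − v₁| ≈ 1.418e+05 m/s = 141.8 km/s.
(b) ΔV₂ = |v₂ − v₂ᵗ| ≈ 9.72e+04 m/s = 97.2 km/s.
(c) ΔV_total = ΔV₁ + ΔV₂ ≈ 2.39e+05 m/s = 239 km/s.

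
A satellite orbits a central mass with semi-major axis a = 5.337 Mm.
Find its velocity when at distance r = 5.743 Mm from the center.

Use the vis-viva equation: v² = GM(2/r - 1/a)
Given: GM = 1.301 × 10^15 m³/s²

Convert to SI: a = 5.337 Mm = 5.337e+06 m; r = 5.743 Mm = 5.743e+06 m.
Vis-viva: v = √(GM · (2/r − 1/a)).
2/r − 1/a = 2/5.743e+06 − 1/5.337e+06 = 1.60879e-07 m⁻¹.
v = √(1.301e+15 · 1.60879e-07) m/s ≈ 1.447e+04 m/s = 14.47 km/s.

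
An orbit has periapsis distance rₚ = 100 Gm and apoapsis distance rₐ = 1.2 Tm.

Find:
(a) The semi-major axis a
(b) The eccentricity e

Convert to SI: rₚ = 100 Gm = 1e+11 m; rₐ = 1.2 Tm = 1.2e+12 m.
(a) a = (rₚ + rₐ) / 2 = (1e+11 + 1.2e+12) / 2 ≈ 6.5e+11 m = 650 Gm.
(b) e = (rₐ − rₚ) / (rₐ + rₚ) = (1.2e+12 − 1e+11) / (1.2e+12 + 1e+11) ≈ 0.8462.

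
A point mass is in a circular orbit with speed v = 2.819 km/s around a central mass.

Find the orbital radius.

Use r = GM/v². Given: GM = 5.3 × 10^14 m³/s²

Convert to SI: v = 2.819 km/s = 2819 m/s.
For a circular orbit, v² = GM / r, so r = GM / v².
r = 5.3e+14 / (2819)² m ≈ 6.669e+07 m = 66.69 Mm.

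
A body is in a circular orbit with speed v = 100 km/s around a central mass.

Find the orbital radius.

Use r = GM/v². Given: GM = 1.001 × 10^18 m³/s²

Convert to SI: v = 100 km/s = 100000 m/s.
For a circular orbit, v² = GM / r, so r = GM / v².
r = 1.001e+18 / (100000)² m ≈ 1.001e+08 m = 100.1 Mm.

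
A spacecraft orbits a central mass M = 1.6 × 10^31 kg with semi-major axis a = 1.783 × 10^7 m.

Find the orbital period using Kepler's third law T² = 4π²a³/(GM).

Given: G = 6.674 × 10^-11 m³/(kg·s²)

GM = G · M = 6.674e-11 · 1.6e+31 = 1.06784e+21 m³/s².
Kepler's third law: T = 2π √(a³ / GM).
Substituting a = 1.783e+07 m and GM = 1.06784e+21 m³/s²:
T = 2π √((1.783e+07)³ / 1.06784e+21) s
T ≈ 14.48 s = 14.48 seconds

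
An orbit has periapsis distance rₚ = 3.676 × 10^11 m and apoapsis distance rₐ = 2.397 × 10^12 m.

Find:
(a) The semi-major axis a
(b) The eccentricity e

(a) a = (rₚ + rₐ) / 2 = (3.676e+11 + 2.397e+12) / 2 ≈ 1.382e+12 m = 1.382 × 10^12 m.
(b) e = (rₐ − rₚ) / (rₐ + rₚ) = (2.397e+12 − 3.676e+11) / (2.397e+12 + 3.676e+11) ≈ 0.7341.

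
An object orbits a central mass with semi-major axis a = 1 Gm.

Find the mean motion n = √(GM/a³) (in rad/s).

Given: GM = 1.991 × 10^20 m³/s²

Convert to SI: a = 1 Gm = 1e+09 m.
n = √(GM / a³).
n = √(1.991e+20 / (1e+09)³) rad/s ≈ 0.0004462 rad/s.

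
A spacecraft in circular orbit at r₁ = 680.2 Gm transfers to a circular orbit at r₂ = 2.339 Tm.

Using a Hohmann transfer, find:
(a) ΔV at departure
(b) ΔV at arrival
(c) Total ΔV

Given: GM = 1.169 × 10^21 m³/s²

Convert to SI: r₁ = 680.2 Gm = 6.802e+11 m; r₂ = 2.339 Tm = 2.339e+12 m.
Transfer semi-major axis: a_t = (r₁ + r₂)/2 = (6.802e+11 + 2.339e+12)/2 = 1.5096e+12 m.
Circular speeds: v₁ = √(GM/r₁) = 41456.1 m/s, v₂ = √(GM/r₂) = 22355.9 m/s.
Transfer speeds (vis-viva v² = GM(2/r − 1/a_t)): v₁ᵗ = 51602.8 m/s, v₂ᵗ = 15006.5 m/s.
(a) ΔV₁ = |v₁ᵗ − v₁| ≈ 1.015e+04 m/s = 10.15 km/s.
(b) ΔV₂ = |v₂ − v₂ᵗ| ≈ 7349 m/s = 7.349 km/s.
(c) ΔV_total = ΔV₁ + ΔV₂ ≈ 1.75e+04 m/s = 17.5 km/s.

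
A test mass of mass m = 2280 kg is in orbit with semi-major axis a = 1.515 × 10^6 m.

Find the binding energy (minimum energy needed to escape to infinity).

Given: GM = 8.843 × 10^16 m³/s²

Total orbital energy is E = −GMm/(2a); binding energy is E_bind = −E = GMm/(2a).
E_bind = 8.843e+16 · 2280 / (2 · 1.515e+06) J ≈ 6.654e+13 J = 66.54 TJ.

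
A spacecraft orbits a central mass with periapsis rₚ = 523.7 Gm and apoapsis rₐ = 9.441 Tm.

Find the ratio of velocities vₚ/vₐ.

Convert to SI: rₚ = 523.7 Gm = 5.237e+11 m; rₐ = 9.441 Tm = 9.441e+12 m.
Conservation of angular momentum gives rₚvₚ = rₐvₐ, so vₚ/vₐ = rₐ/rₚ.
vₚ/vₐ = 9.441e+12 / 5.237e+11 ≈ 18.03.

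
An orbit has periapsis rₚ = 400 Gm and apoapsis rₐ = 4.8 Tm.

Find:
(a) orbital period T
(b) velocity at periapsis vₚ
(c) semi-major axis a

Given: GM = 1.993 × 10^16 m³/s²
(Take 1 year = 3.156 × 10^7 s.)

Convert to SI: rₚ = 400 Gm = 4e+11 m; rₐ = 4.8 Tm = 4.8e+12 m.
(a) With a = (rₚ + rₐ)/2 = 2.6e+12 m, T = 2π √(a³/GM) = 2π √((2.6e+12)³/1.993e+16) s ≈ 1.866e+11 s
(b) With a = (rₚ + rₐ)/2 = 2.6e+12 m, vₚ = √(GM (2/rₚ − 1/a)) = √(1.993e+16 · (2/4e+11 − 1/2.6e+12)) m/s ≈ 303.3 m/s
(c) a = (rₚ + rₐ)/2 = (4e+11 + 4.8e+12)/2 ≈ 2.6e+12 m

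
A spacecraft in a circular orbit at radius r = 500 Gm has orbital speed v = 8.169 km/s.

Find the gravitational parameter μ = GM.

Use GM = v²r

Convert to SI: r = 500 Gm = 5e+11 m; v = 8.169 km/s = 8169 m/s.
For a circular orbit v² = GM/r, so GM = v² · r.
GM = (8169)² · 5e+11 m³/s² ≈ 3.337e+19 m³/s² = 3.337 × 10^19 m³/s².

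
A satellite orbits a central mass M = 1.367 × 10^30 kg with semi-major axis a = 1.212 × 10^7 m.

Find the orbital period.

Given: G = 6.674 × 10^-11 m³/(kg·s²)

GM = G · M = 6.674e-11 · 1.367e+30 = 9.12336e+19 m³/s².
Kepler's third law: T = 2π √(a³ / GM).
Substituting a = 1.212e+07 m and GM = 9.12336e+19 m³/s²:
T = 2π √((1.212e+07)³ / 9.12336e+19) s
T ≈ 27.76 s = 27.76 seconds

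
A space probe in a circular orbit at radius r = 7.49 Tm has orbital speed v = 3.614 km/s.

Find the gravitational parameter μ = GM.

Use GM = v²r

Convert to SI: r = 7.49 Tm = 7.49e+12 m; v = 3.614 km/s = 3614 m/s.
For a circular orbit v² = GM/r, so GM = v² · r.
GM = (3614)² · 7.49e+12 m³/s² ≈ 9.783e+19 m³/s² = 9.783 × 10^19 m³/s².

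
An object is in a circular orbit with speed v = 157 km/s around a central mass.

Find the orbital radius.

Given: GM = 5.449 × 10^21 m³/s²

Convert to SI: v = 157 km/s = 157000 m/s.
For a circular orbit, v² = GM / r, so r = GM / v².
r = 5.449e+21 / (157000)² m ≈ 2.211e+11 m = 2.211 × 10^11 m.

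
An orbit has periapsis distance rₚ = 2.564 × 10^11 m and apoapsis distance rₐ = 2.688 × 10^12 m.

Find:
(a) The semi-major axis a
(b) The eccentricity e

(a) a = (rₚ + rₐ) / 2 = (2.564e+11 + 2.688e+12) / 2 ≈ 1.472e+12 m = 1.472 × 10^12 m.
(b) e = (rₐ − rₚ) / (rₐ + rₚ) = (2.688e+12 − 2.564e+11) / (2.688e+12 + 2.564e+11) ≈ 0.8258.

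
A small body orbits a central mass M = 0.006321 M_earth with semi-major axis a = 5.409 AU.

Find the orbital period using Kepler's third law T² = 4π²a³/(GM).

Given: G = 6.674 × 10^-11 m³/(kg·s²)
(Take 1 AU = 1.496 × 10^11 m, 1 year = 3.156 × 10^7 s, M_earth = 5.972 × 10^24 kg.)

Convert to SI: a = 5.409 AU = 8.09186e+11 m; M = 0.006321 M_earth = 3.7749e+22 kg.
GM = G · M = 6.674e-11 · 3.7749e+22 = 2.51937e+12 m³/s².
Kepler's third law: T = 2π √(a³ / GM).
Substituting a = 8.09186e+11 m and GM = 2.51937e+12 m³/s²:
T = 2π √((8.09186e+11)³ / 2.51937e+12) s
T ≈ 2.881e+12 s = 9.13e+04 years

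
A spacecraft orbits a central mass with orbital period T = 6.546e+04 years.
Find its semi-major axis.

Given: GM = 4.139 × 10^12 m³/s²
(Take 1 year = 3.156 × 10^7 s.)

Convert to SI: T = 6.546e+04 years = 2.06592e+12 s.
Invert Kepler's third law: a = (GM · T² / (4π²))^(1/3).
Substituting T = 2.06592e+12 s and GM = 4.139e+12 m³/s²:
a = (4.139e+12 · (2.06592e+12)² / (4π²))^(1/3) m
a ≈ 7.649e+11 m = 764.9 Gm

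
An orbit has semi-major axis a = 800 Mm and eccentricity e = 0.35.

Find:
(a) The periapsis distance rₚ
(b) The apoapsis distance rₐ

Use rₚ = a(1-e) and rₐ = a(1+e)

Convert to SI: a = 800 Mm = 8e+08 m.
(a) rₚ = a(1 − e) = 8e+08 · (1 − 0.35) = 8e+08 · 0.65 ≈ 5.2e+08 m = 520 Mm.
(b) rₐ = a(1 + e) = 8e+08 · (1 + 0.35) = 8e+08 · 1.35 ≈ 1.08e+09 m = 1.08 Gm.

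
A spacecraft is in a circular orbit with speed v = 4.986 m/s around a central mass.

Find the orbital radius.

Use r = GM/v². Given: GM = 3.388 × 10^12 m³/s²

For a circular orbit, v² = GM / r, so r = GM / v².
r = 3.388e+12 / (4.986)² m ≈ 1.363e+11 m = 136.3 Gm.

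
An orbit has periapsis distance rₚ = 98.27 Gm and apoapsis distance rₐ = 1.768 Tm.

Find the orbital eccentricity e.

Convert to SI: rₚ = 98.27 Gm = 9.827e+10 m; rₐ = 1.768 Tm = 1.768e+12 m.
e = (rₐ − rₚ) / (rₐ + rₚ).
e = (1.768e+12 − 9.827e+10) / (1.768e+12 + 9.827e+10) = 1.66973e+12 / 1.86627e+12 ≈ 0.8947.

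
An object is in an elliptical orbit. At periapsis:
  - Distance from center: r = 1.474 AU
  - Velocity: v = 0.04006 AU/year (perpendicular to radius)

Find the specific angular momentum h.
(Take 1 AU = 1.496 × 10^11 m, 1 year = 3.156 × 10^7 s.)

Convert to SI: r = 1.474 AU = 2.2051e+11 m; v = 0.04006 AU/year = 189.892 m/s.
With v perpendicular to r, h = r · v.
h = 2.2051e+11 · 189.892 m²/s ≈ 4.187e+13 m²/s.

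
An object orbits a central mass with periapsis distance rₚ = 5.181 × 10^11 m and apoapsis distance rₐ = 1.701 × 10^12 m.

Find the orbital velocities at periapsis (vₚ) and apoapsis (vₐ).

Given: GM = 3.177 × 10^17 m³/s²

Use the vis-viva equation v² = GM(2/r − 1/a) with a = (rₚ + rₐ)/2 = (5.181e+11 + 1.701e+12)/2 = 1.10955e+12 m.
vₚ = √(GM · (2/rₚ − 1/a)) = √(3.177e+17 · (2/5.181e+11 − 1/1.10955e+12)) m/s ≈ 969.6 m/s = 969.6 m/s.
vₐ = √(GM · (2/rₐ − 1/a)) = √(3.177e+17 · (2/1.701e+12 − 1/1.10955e+12)) m/s ≈ 295.3 m/s = 295.3 m/s.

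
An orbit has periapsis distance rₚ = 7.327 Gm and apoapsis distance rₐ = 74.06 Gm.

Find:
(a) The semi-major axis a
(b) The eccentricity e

Convert to SI: rₚ = 7.327 Gm = 7.327e+09 m; rₐ = 74.06 Gm = 7.406e+10 m.
(a) a = (rₚ + rₐ) / 2 = (7.327e+09 + 7.406e+10) / 2 ≈ 4.069e+10 m = 40.69 Gm.
(b) e = (rₐ − rₚ) / (rₐ + rₚ) = (7.406e+10 − 7.327e+09) / (7.406e+10 + 7.327e+09) ≈ 0.8199.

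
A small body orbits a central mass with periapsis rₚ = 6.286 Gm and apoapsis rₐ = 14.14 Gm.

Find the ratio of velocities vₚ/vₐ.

Convert to SI: rₚ = 6.286 Gm = 6.286e+09 m; rₐ = 14.14 Gm = 1.414e+10 m.
Conservation of angular momentum gives rₚvₚ = rₐvₐ, so vₚ/vₐ = rₐ/rₚ.
vₚ/vₐ = 1.414e+10 / 6.286e+09 ≈ 2.249.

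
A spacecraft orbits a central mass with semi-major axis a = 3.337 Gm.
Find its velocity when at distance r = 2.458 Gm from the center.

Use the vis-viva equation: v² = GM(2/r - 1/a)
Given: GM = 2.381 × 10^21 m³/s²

Convert to SI: a = 3.337 Gm = 3.337e+09 m; r = 2.458 Gm = 2.458e+09 m.
Vis-viva: v = √(GM · (2/r − 1/a)).
2/r − 1/a = 2/2.458e+09 − 1/3.337e+09 = 5.13999e-10 m⁻¹.
v = √(2.381e+21 · 5.13999e-10) m/s ≈ 1.106e+06 m/s = 1106 km/s.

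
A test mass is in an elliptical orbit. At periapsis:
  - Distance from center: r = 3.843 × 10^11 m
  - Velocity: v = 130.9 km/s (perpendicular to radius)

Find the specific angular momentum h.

Convert to SI: v = 130.9 km/s = 130900 m/s.
With v perpendicular to r, h = r · v.
h = 3.843e+11 · 130900 m²/s ≈ 5.03e+16 m²/s.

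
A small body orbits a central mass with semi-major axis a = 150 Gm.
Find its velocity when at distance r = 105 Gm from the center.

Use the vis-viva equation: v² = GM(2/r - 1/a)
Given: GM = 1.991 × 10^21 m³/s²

Convert to SI: a = 150 Gm = 1.5e+11 m; r = 105 Gm = 1.05e+11 m.
Vis-viva: v = √(GM · (2/r − 1/a)).
2/r − 1/a = 2/1.05e+11 − 1/1.5e+11 = 1.2381e-11 m⁻¹.
v = √(1.991e+21 · 1.2381e-11) m/s ≈ 1.57e+05 m/s = 157 km/s.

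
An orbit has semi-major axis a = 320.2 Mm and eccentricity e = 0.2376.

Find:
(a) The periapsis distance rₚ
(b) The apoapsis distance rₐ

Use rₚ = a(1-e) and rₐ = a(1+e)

Convert to SI: a = 320.2 Mm = 3.202e+08 m.
(a) rₚ = a(1 − e) = 3.202e+08 · (1 − 0.2376) = 3.202e+08 · 0.7624 ≈ 2.441e+08 m = 244.1 Mm.
(b) rₐ = a(1 + e) = 3.202e+08 · (1 + 0.2376) = 3.202e+08 · 1.2376 ≈ 3.963e+08 m = 396.3 Mm.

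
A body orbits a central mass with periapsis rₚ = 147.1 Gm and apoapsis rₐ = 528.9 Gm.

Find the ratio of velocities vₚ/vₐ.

Convert to SI: rₚ = 147.1 Gm = 1.471e+11 m; rₐ = 528.9 Gm = 5.289e+11 m.
Conservation of angular momentum gives rₚvₚ = rₐvₐ, so vₚ/vₐ = rₐ/rₚ.
vₚ/vₐ = 5.289e+11 / 1.471e+11 ≈ 3.596.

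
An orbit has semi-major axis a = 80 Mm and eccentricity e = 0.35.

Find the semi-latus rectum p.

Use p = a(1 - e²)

Convert to SI: a = 80 Mm = 8e+07 m.
p = a (1 − e²).
p = 8e+07 · (1 − (0.35)²) = 8e+07 · 0.8775 ≈ 7.02e+07 m = 70.2 Mm.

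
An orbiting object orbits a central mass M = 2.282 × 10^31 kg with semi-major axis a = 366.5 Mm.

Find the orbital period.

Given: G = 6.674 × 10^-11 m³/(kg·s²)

Convert to SI: a = 366.5 Mm = 3.665e+08 m.
GM = G · M = 6.674e-11 · 2.282e+31 = 1.52301e+21 m³/s².
Kepler's third law: T = 2π √(a³ / GM).
Substituting a = 3.665e+08 m and GM = 1.52301e+21 m³/s²:
T = 2π √((3.665e+08)³ / 1.52301e+21) s
T ≈ 1130 s = 18.83 minutes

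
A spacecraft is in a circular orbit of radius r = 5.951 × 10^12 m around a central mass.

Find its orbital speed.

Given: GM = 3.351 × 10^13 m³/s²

For a circular orbit, gravity supplies the centripetal force, so v = √(GM / r).
v = √(3.351e+13 / 5.951e+12) m/s ≈ 2.373 m/s = 2.373 m/s.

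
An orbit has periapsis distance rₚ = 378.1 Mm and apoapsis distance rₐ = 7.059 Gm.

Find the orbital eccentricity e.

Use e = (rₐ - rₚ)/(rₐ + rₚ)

Convert to SI: rₚ = 378.1 Mm = 3.781e+08 m; rₐ = 7.059 Gm = 7.059e+09 m.
e = (rₐ − rₚ) / (rₐ + rₚ).
e = (7.059e+09 − 3.781e+08) / (7.059e+09 + 3.781e+08) = 6.6809e+09 / 7.4371e+09 ≈ 0.8983.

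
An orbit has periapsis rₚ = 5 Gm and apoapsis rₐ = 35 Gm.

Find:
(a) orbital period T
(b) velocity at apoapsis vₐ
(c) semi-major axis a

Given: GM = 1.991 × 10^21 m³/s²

Convert to SI: rₚ = 5 Gm = 5e+09 m; rₐ = 35 Gm = 3.5e+10 m.
(a) With a = (rₚ + rₐ)/2 = 2e+10 m, T = 2π √(a³/GM) = 2π √((2e+10)³/1.991e+21) s ≈ 3.983e+05 s
(b) With a = (rₚ + rₐ)/2 = 2e+10 m, vₐ = √(GM (2/rₐ − 1/a)) = √(1.991e+21 · (2/3.5e+10 − 1/2e+10)) m/s ≈ 1.193e+05 m/s
(c) a = (rₚ + rₐ)/2 = (5e+09 + 3.5e+10)/2 ≈ 2e+10 m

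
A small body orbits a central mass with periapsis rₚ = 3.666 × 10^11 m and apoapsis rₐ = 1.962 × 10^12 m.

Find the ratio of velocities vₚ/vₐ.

Conservation of angular momentum gives rₚvₚ = rₐvₐ, so vₚ/vₐ = rₐ/rₚ.
vₚ/vₐ = 1.962e+12 / 3.666e+11 ≈ 5.352.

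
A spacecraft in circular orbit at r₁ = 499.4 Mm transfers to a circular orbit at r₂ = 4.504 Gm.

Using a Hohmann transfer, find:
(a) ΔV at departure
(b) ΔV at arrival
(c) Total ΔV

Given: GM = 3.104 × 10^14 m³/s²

Convert to SI: r₁ = 499.4 Mm = 4.994e+08 m; r₂ = 4.504 Gm = 4.504e+09 m.
Transfer semi-major axis: a_t = (r₁ + r₂)/2 = (4.994e+08 + 4.504e+09)/2 = 2.5017e+09 m.
Circular speeds: v₁ = √(GM/r₁) = 788.382 m/s, v₂ = √(GM/r₂) = 262.52 m/s.
Transfer speeds (vis-viva v² = GM(2/r − 1/a_t)): v₁ᵗ = 1057.84 m/s, v₂ᵗ = 117.292 m/s.
(a) ΔV₁ = |v₁ᵗ − v₁| ≈ 269.5 m/s = 269.5 m/s.
(b) ΔV₂ = |v₂ − v₂ᵗ| ≈ 145.2 m/s = 145.2 m/s.
(c) ΔV_total = ΔV₁ + ΔV₂ ≈ 414.7 m/s = 414.7 m/s.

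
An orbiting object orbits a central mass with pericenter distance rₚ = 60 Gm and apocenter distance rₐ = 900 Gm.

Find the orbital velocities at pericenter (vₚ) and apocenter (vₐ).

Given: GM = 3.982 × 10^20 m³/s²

Convert to SI: rₚ = 60 Gm = 6e+10 m; rₐ = 900 Gm = 9e+11 m.
Use the vis-viva equation v² = GM(2/r − 1/a) with a = (rₚ + rₐ)/2 = (6e+10 + 9e+11)/2 = 4.8e+11 m.
vₚ = √(GM · (2/rₚ − 1/a)) = √(3.982e+20 · (2/6e+10 − 1/4.8e+11)) m/s ≈ 1.116e+05 m/s = 111.6 km/s.
vₐ = √(GM · (2/rₐ − 1/a)) = √(3.982e+20 · (2/9e+11 − 1/4.8e+11)) m/s ≈ 7437 m/s = 7.437 km/s.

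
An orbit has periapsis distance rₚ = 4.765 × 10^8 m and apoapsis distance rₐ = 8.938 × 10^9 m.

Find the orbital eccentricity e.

e = (rₐ − rₚ) / (rₐ + rₚ).
e = (8.938e+09 − 4.765e+08) / (8.938e+09 + 4.765e+08) = 8.4615e+09 / 9.4145e+09 ≈ 0.8988.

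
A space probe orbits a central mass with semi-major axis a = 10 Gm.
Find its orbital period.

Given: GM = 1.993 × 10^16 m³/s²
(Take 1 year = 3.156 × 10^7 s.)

Convert to SI: a = 10 Gm = 1e+10 m.
Kepler's third law: T = 2π √(a³ / GM).
Substituting a = 1e+10 m and GM = 1.993e+16 m³/s²:
T = 2π √((1e+10)³ / 1.993e+16) s
T ≈ 4.451e+07 s = 1.41 years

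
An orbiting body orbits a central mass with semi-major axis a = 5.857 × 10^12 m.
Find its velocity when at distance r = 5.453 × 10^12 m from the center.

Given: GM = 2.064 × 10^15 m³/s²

Vis-viva: v = √(GM · (2/r − 1/a)).
2/r − 1/a = 2/5.453e+12 − 1/5.857e+12 = 1.96035e-13 m⁻¹.
v = √(2.064e+15 · 1.96035e-13) m/s ≈ 20.12 m/s = 20.12 m/s.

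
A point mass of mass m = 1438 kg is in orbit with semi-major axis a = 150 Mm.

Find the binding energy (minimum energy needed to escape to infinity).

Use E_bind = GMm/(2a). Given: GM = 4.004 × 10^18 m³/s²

Convert to SI: a = 150 Mm = 1.5e+08 m.
Total orbital energy is E = −GMm/(2a); binding energy is E_bind = −E = GMm/(2a).
E_bind = 4.004e+18 · 1438 / (2 · 1.5e+08) J ≈ 1.919e+13 J = 19.19 TJ.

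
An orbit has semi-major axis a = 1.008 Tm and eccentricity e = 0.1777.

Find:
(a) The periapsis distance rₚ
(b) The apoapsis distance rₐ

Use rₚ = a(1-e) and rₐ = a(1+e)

Convert to SI: a = 1.008 Tm = 1.008e+12 m.
(a) rₚ = a(1 − e) = 1.008e+12 · (1 − 0.1777) = 1.008e+12 · 0.8223 ≈ 8.289e+11 m = 828.9 Gm.
(b) rₐ = a(1 + e) = 1.008e+12 · (1 + 0.1777) = 1.008e+12 · 1.1777 ≈ 1.187e+12 m = 1.187 Tm.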